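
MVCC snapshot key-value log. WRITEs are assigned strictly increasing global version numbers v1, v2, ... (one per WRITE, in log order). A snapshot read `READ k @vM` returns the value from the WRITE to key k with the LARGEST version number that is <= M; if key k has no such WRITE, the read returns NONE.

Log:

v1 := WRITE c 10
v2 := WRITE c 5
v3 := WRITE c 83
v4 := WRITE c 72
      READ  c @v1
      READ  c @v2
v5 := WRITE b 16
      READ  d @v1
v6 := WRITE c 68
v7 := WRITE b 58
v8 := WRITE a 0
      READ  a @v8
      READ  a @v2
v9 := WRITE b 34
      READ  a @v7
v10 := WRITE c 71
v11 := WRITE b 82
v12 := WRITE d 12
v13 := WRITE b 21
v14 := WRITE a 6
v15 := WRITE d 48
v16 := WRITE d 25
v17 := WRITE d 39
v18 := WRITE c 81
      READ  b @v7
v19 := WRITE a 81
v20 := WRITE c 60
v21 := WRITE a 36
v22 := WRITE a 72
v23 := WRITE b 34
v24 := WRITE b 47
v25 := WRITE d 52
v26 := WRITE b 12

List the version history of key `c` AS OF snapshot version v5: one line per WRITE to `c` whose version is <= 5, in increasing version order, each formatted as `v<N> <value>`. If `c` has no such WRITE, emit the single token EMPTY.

Scan writes for key=c with version <= 5:
  v1 WRITE c 10 -> keep
  v2 WRITE c 5 -> keep
  v3 WRITE c 83 -> keep
  v4 WRITE c 72 -> keep
  v5 WRITE b 16 -> skip
  v6 WRITE c 68 -> drop (> snap)
  v7 WRITE b 58 -> skip
  v8 WRITE a 0 -> skip
  v9 WRITE b 34 -> skip
  v10 WRITE c 71 -> drop (> snap)
  v11 WRITE b 82 -> skip
  v12 WRITE d 12 -> skip
  v13 WRITE b 21 -> skip
  v14 WRITE a 6 -> skip
  v15 WRITE d 48 -> skip
  v16 WRITE d 25 -> skip
  v17 WRITE d 39 -> skip
  v18 WRITE c 81 -> drop (> snap)
  v19 WRITE a 81 -> skip
  v20 WRITE c 60 -> drop (> snap)
  v21 WRITE a 36 -> skip
  v22 WRITE a 72 -> skip
  v23 WRITE b 34 -> skip
  v24 WRITE b 47 -> skip
  v25 WRITE d 52 -> skip
  v26 WRITE b 12 -> skip
Collected: [(1, 10), (2, 5), (3, 83), (4, 72)]

Answer: v1 10
v2 5
v3 83
v4 72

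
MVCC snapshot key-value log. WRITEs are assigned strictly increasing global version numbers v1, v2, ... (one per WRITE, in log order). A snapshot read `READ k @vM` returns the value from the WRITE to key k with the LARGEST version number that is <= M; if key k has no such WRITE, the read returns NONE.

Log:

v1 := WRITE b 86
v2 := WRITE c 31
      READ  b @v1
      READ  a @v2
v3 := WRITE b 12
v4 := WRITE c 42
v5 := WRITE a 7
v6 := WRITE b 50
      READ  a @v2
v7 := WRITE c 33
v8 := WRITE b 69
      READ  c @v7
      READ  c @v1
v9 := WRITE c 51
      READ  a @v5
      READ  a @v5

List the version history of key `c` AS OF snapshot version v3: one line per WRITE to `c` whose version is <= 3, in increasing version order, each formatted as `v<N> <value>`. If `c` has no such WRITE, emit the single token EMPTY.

Scan writes for key=c with version <= 3:
  v1 WRITE b 86 -> skip
  v2 WRITE c 31 -> keep
  v3 WRITE b 12 -> skip
  v4 WRITE c 42 -> drop (> snap)
  v5 WRITE a 7 -> skip
  v6 WRITE b 50 -> skip
  v7 WRITE c 33 -> drop (> snap)
  v8 WRITE b 69 -> skip
  v9 WRITE c 51 -> drop (> snap)
Collected: [(2, 31)]

Answer: v2 31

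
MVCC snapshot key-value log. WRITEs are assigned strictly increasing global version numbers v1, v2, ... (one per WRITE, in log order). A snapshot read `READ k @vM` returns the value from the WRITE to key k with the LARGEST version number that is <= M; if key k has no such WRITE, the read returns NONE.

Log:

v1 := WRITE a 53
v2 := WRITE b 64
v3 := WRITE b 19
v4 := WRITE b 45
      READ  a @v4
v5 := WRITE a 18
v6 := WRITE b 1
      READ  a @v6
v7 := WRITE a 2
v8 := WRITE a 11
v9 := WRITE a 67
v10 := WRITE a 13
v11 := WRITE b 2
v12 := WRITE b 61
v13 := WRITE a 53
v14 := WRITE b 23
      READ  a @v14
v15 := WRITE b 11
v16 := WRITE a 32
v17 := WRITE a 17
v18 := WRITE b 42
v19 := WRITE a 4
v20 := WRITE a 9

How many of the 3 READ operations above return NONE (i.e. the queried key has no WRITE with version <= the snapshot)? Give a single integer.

v1: WRITE a=53  (a history now [(1, 53)])
v2: WRITE b=64  (b history now [(2, 64)])
v3: WRITE b=19  (b history now [(2, 64), (3, 19)])
v4: WRITE b=45  (b history now [(2, 64), (3, 19), (4, 45)])
READ a @v4: history=[(1, 53)] -> pick v1 -> 53
v5: WRITE a=18  (a history now [(1, 53), (5, 18)])
v6: WRITE b=1  (b history now [(2, 64), (3, 19), (4, 45), (6, 1)])
READ a @v6: history=[(1, 53), (5, 18)] -> pick v5 -> 18
v7: WRITE a=2  (a history now [(1, 53), (5, 18), (7, 2)])
v8: WRITE a=11  (a history now [(1, 53), (5, 18), (7, 2), (8, 11)])
v9: WRITE a=67  (a history now [(1, 53), (5, 18), (7, 2), (8, 11), (9, 67)])
v10: WRITE a=13  (a history now [(1, 53), (5, 18), (7, 2), (8, 11), (9, 67), (10, 13)])
v11: WRITE b=2  (b history now [(2, 64), (3, 19), (4, 45), (6, 1), (11, 2)])
v12: WRITE b=61  (b history now [(2, 64), (3, 19), (4, 45), (6, 1), (11, 2), (12, 61)])
v13: WRITE a=53  (a history now [(1, 53), (5, 18), (7, 2), (8, 11), (9, 67), (10, 13), (13, 53)])
v14: WRITE b=23  (b history now [(2, 64), (3, 19), (4, 45), (6, 1), (11, 2), (12, 61), (14, 23)])
READ a @v14: history=[(1, 53), (5, 18), (7, 2), (8, 11), (9, 67), (10, 13), (13, 53)] -> pick v13 -> 53
v15: WRITE b=11  (b history now [(2, 64), (3, 19), (4, 45), (6, 1), (11, 2), (12, 61), (14, 23), (15, 11)])
v16: WRITE a=32  (a history now [(1, 53), (5, 18), (7, 2), (8, 11), (9, 67), (10, 13), (13, 53), (16, 32)])
v17: WRITE a=17  (a history now [(1, 53), (5, 18), (7, 2), (8, 11), (9, 67), (10, 13), (13, 53), (16, 32), (17, 17)])
v18: WRITE b=42  (b history now [(2, 64), (3, 19), (4, 45), (6, 1), (11, 2), (12, 61), (14, 23), (15, 11), (18, 42)])
v19: WRITE a=4  (a history now [(1, 53), (5, 18), (7, 2), (8, 11), (9, 67), (10, 13), (13, 53), (16, 32), (17, 17), (19, 4)])
v20: WRITE a=9  (a history now [(1, 53), (5, 18), (7, 2), (8, 11), (9, 67), (10, 13), (13, 53), (16, 32), (17, 17), (19, 4), (20, 9)])
Read results in order: ['53', '18', '53']
NONE count = 0

Answer: 0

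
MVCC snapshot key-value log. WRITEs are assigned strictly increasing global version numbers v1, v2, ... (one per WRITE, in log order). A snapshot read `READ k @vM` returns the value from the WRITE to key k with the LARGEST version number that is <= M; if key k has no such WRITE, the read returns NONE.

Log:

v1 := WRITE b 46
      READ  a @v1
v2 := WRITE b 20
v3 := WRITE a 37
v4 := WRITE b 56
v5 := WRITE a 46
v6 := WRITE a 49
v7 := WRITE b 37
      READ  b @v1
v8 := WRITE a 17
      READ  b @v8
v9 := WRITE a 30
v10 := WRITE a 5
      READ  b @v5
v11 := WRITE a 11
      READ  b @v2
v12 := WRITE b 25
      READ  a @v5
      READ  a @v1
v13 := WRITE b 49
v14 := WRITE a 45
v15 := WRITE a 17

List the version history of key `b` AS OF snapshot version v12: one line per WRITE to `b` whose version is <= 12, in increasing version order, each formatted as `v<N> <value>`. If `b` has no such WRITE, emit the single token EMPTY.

Scan writes for key=b with version <= 12:
  v1 WRITE b 46 -> keep
  v2 WRITE b 20 -> keep
  v3 WRITE a 37 -> skip
  v4 WRITE b 56 -> keep
  v5 WRITE a 46 -> skip
  v6 WRITE a 49 -> skip
  v7 WRITE b 37 -> keep
  v8 WRITE a 17 -> skip
  v9 WRITE a 30 -> skip
  v10 WRITE a 5 -> skip
  v11 WRITE a 11 -> skip
  v12 WRITE b 25 -> keep
  v13 WRITE b 49 -> drop (> snap)
  v14 WRITE a 45 -> skip
  v15 WRITE a 17 -> skip
Collected: [(1, 46), (2, 20), (4, 56), (7, 37), (12, 25)]

Answer: v1 46
v2 20
v4 56
v7 37
v12 25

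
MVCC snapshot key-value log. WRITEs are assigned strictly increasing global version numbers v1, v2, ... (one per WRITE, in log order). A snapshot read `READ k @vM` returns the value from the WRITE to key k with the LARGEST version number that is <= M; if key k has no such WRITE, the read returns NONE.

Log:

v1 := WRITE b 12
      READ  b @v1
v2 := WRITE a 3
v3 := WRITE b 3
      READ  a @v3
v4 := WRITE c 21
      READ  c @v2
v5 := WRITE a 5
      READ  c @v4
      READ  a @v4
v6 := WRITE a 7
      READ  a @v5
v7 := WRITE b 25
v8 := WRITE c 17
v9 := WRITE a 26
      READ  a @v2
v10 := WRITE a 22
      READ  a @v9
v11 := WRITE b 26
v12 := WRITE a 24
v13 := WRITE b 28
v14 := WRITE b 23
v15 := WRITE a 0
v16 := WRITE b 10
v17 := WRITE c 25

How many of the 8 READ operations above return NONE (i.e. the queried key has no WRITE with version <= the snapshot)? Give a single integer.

Answer: 1

Derivation:
v1: WRITE b=12  (b history now [(1, 12)])
READ b @v1: history=[(1, 12)] -> pick v1 -> 12
v2: WRITE a=3  (a history now [(2, 3)])
v3: WRITE b=3  (b history now [(1, 12), (3, 3)])
READ a @v3: history=[(2, 3)] -> pick v2 -> 3
v4: WRITE c=21  (c history now [(4, 21)])
READ c @v2: history=[(4, 21)] -> no version <= 2 -> NONE
v5: WRITE a=5  (a history now [(2, 3), (5, 5)])
READ c @v4: history=[(4, 21)] -> pick v4 -> 21
READ a @v4: history=[(2, 3), (5, 5)] -> pick v2 -> 3
v6: WRITE a=7  (a history now [(2, 3), (5, 5), (6, 7)])
READ a @v5: history=[(2, 3), (5, 5), (6, 7)] -> pick v5 -> 5
v7: WRITE b=25  (b history now [(1, 12), (3, 3), (7, 25)])
v8: WRITE c=17  (c history now [(4, 21), (8, 17)])
v9: WRITE a=26  (a history now [(2, 3), (5, 5), (6, 7), (9, 26)])
READ a @v2: history=[(2, 3), (5, 5), (6, 7), (9, 26)] -> pick v2 -> 3
v10: WRITE a=22  (a history now [(2, 3), (5, 5), (6, 7), (9, 26), (10, 22)])
READ a @v9: history=[(2, 3), (5, 5), (6, 7), (9, 26), (10, 22)] -> pick v9 -> 26
v11: WRITE b=26  (b history now [(1, 12), (3, 3), (7, 25), (11, 26)])
v12: WRITE a=24  (a history now [(2, 3), (5, 5), (6, 7), (9, 26), (10, 22), (12, 24)])
v13: WRITE b=28  (b history now [(1, 12), (3, 3), (7, 25), (11, 26), (13, 28)])
v14: WRITE b=23  (b history now [(1, 12), (3, 3), (7, 25), (11, 26), (13, 28), (14, 23)])
v15: WRITE a=0  (a history now [(2, 3), (5, 5), (6, 7), (9, 26), (10, 22), (12, 24), (15, 0)])
v16: WRITE b=10  (b history now [(1, 12), (3, 3), (7, 25), (11, 26), (13, 28), (14, 23), (16, 10)])
v17: WRITE c=25  (c history now [(4, 21), (8, 17), (17, 25)])
Read results in order: ['12', '3', 'NONE', '21', '3', '5', '3', '26']
NONE count = 1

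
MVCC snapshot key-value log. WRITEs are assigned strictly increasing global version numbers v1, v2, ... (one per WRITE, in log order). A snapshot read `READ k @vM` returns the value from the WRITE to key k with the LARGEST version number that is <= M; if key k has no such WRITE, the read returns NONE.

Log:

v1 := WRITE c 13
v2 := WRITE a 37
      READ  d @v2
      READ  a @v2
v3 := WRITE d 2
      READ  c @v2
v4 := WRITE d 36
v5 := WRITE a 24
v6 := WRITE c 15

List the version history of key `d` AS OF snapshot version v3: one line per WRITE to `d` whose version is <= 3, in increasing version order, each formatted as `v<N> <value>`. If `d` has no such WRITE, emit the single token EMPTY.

Answer: v3 2

Derivation:
Scan writes for key=d with version <= 3:
  v1 WRITE c 13 -> skip
  v2 WRITE a 37 -> skip
  v3 WRITE d 2 -> keep
  v4 WRITE d 36 -> drop (> snap)
  v5 WRITE a 24 -> skip
  v6 WRITE c 15 -> skip
Collected: [(3, 2)]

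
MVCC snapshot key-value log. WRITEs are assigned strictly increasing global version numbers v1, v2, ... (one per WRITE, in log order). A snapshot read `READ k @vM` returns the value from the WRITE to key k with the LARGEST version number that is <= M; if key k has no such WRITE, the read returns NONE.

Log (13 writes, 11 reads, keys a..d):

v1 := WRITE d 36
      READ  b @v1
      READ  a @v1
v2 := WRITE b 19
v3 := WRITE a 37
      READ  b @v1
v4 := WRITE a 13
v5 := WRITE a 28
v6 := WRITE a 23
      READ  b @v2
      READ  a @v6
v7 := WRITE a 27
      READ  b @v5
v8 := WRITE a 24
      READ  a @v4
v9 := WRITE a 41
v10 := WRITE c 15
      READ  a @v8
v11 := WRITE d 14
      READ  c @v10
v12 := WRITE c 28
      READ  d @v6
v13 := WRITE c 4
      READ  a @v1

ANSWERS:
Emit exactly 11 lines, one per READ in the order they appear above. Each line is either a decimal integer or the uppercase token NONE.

Answer: NONE
NONE
NONE
19
23
19
13
24
15
36
NONE

Derivation:
v1: WRITE d=36  (d history now [(1, 36)])
READ b @v1: history=[] -> no version <= 1 -> NONE
READ a @v1: history=[] -> no version <= 1 -> NONE
v2: WRITE b=19  (b history now [(2, 19)])
v3: WRITE a=37  (a history now [(3, 37)])
READ b @v1: history=[(2, 19)] -> no version <= 1 -> NONE
v4: WRITE a=13  (a history now [(3, 37), (4, 13)])
v5: WRITE a=28  (a history now [(3, 37), (4, 13), (5, 28)])
v6: WRITE a=23  (a history now [(3, 37), (4, 13), (5, 28), (6, 23)])
READ b @v2: history=[(2, 19)] -> pick v2 -> 19
READ a @v6: history=[(3, 37), (4, 13), (5, 28), (6, 23)] -> pick v6 -> 23
v7: WRITE a=27  (a history now [(3, 37), (4, 13), (5, 28), (6, 23), (7, 27)])
READ b @v5: history=[(2, 19)] -> pick v2 -> 19
v8: WRITE a=24  (a history now [(3, 37), (4, 13), (5, 28), (6, 23), (7, 27), (8, 24)])
READ a @v4: history=[(3, 37), (4, 13), (5, 28), (6, 23), (7, 27), (8, 24)] -> pick v4 -> 13
v9: WRITE a=41  (a history now [(3, 37), (4, 13), (5, 28), (6, 23), (7, 27), (8, 24), (9, 41)])
v10: WRITE c=15  (c history now [(10, 15)])
READ a @v8: history=[(3, 37), (4, 13), (5, 28), (6, 23), (7, 27), (8, 24), (9, 41)] -> pick v8 -> 24
v11: WRITE d=14  (d history now [(1, 36), (11, 14)])
READ c @v10: history=[(10, 15)] -> pick v10 -> 15
v12: WRITE c=28  (c history now [(10, 15), (12, 28)])
READ d @v6: history=[(1, 36), (11, 14)] -> pick v1 -> 36
v13: WRITE c=4  (c history now [(10, 15), (12, 28), (13, 4)])
READ a @v1: history=[(3, 37), (4, 13), (5, 28), (6, 23), (7, 27), (8, 24), (9, 41)] -> no version <= 1 -> NONE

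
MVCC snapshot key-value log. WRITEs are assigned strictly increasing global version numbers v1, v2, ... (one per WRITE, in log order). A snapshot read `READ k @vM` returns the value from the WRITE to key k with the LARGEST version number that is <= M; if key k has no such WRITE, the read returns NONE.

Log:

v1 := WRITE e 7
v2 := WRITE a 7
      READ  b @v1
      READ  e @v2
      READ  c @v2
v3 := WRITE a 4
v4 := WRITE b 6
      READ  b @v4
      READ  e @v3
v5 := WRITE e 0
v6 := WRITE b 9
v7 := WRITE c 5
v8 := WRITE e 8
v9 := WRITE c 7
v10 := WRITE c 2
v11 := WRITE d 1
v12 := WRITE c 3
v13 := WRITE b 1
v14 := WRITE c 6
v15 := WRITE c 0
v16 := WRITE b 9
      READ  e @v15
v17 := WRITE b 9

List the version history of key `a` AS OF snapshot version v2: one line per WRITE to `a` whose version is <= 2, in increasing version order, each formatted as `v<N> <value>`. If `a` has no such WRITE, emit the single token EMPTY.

Scan writes for key=a with version <= 2:
  v1 WRITE e 7 -> skip
  v2 WRITE a 7 -> keep
  v3 WRITE a 4 -> drop (> snap)
  v4 WRITE b 6 -> skip
  v5 WRITE e 0 -> skip
  v6 WRITE b 9 -> skip
  v7 WRITE c 5 -> skip
  v8 WRITE e 8 -> skip
  v9 WRITE c 7 -> skip
  v10 WRITE c 2 -> skip
  v11 WRITE d 1 -> skip
  v12 WRITE c 3 -> skip
  v13 WRITE b 1 -> skip
  v14 WRITE c 6 -> skip
  v15 WRITE c 0 -> skip
  v16 WRITE b 9 -> skip
  v17 WRITE b 9 -> skip
Collected: [(2, 7)]

Answer: v2 7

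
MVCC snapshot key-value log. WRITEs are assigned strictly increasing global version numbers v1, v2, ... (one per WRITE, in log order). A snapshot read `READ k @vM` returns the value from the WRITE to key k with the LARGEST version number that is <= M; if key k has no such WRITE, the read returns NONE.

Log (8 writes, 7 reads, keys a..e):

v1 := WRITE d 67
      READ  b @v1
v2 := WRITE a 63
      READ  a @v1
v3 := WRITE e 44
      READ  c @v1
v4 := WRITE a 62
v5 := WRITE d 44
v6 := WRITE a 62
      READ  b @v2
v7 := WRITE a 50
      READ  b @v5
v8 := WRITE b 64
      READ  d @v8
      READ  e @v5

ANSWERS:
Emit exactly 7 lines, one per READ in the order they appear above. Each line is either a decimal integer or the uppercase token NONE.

Answer: NONE
NONE
NONE
NONE
NONE
44
44

Derivation:
v1: WRITE d=67  (d history now [(1, 67)])
READ b @v1: history=[] -> no version <= 1 -> NONE
v2: WRITE a=63  (a history now [(2, 63)])
READ a @v1: history=[(2, 63)] -> no version <= 1 -> NONE
v3: WRITE e=44  (e history now [(3, 44)])
READ c @v1: history=[] -> no version <= 1 -> NONE
v4: WRITE a=62  (a history now [(2, 63), (4, 62)])
v5: WRITE d=44  (d history now [(1, 67), (5, 44)])
v6: WRITE a=62  (a history now [(2, 63), (4, 62), (6, 62)])
READ b @v2: history=[] -> no version <= 2 -> NONE
v7: WRITE a=50  (a history now [(2, 63), (4, 62), (6, 62), (7, 50)])
READ b @v5: history=[] -> no version <= 5 -> NONE
v8: WRITE b=64  (b history now [(8, 64)])
READ d @v8: history=[(1, 67), (5, 44)] -> pick v5 -> 44
READ e @v5: history=[(3, 44)] -> pick v3 -> 44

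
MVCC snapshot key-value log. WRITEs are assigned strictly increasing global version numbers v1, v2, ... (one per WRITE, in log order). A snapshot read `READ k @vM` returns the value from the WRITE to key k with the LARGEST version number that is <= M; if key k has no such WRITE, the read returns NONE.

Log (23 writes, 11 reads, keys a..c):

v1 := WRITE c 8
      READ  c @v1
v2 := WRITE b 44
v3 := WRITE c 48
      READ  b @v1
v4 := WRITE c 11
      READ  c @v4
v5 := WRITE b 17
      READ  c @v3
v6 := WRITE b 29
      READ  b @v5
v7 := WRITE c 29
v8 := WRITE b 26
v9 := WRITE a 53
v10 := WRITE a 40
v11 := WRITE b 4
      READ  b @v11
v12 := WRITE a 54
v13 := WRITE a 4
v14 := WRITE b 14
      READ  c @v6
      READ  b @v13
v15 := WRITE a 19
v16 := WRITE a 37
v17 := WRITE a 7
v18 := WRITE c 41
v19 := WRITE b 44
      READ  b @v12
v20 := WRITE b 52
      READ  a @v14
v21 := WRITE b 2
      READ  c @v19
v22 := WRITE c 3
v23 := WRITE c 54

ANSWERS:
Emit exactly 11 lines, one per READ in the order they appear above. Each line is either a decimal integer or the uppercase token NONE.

v1: WRITE c=8  (c history now [(1, 8)])
READ c @v1: history=[(1, 8)] -> pick v1 -> 8
v2: WRITE b=44  (b history now [(2, 44)])
v3: WRITE c=48  (c history now [(1, 8), (3, 48)])
READ b @v1: history=[(2, 44)] -> no version <= 1 -> NONE
v4: WRITE c=11  (c history now [(1, 8), (3, 48), (4, 11)])
READ c @v4: history=[(1, 8), (3, 48), (4, 11)] -> pick v4 -> 11
v5: WRITE b=17  (b history now [(2, 44), (5, 17)])
READ c @v3: history=[(1, 8), (3, 48), (4, 11)] -> pick v3 -> 48
v6: WRITE b=29  (b history now [(2, 44), (5, 17), (6, 29)])
READ b @v5: history=[(2, 44), (5, 17), (6, 29)] -> pick v5 -> 17
v7: WRITE c=29  (c history now [(1, 8), (3, 48), (4, 11), (7, 29)])
v8: WRITE b=26  (b history now [(2, 44), (5, 17), (6, 29), (8, 26)])
v9: WRITE a=53  (a history now [(9, 53)])
v10: WRITE a=40  (a history now [(9, 53), (10, 40)])
v11: WRITE b=4  (b history now [(2, 44), (5, 17), (6, 29), (8, 26), (11, 4)])
READ b @v11: history=[(2, 44), (5, 17), (6, 29), (8, 26), (11, 4)] -> pick v11 -> 4
v12: WRITE a=54  (a history now [(9, 53), (10, 40), (12, 54)])
v13: WRITE a=4  (a history now [(9, 53), (10, 40), (12, 54), (13, 4)])
v14: WRITE b=14  (b history now [(2, 44), (5, 17), (6, 29), (8, 26), (11, 4), (14, 14)])
READ c @v6: history=[(1, 8), (3, 48), (4, 11), (7, 29)] -> pick v4 -> 11
READ b @v13: history=[(2, 44), (5, 17), (6, 29), (8, 26), (11, 4), (14, 14)] -> pick v11 -> 4
v15: WRITE a=19  (a history now [(9, 53), (10, 40), (12, 54), (13, 4), (15, 19)])
v16: WRITE a=37  (a history now [(9, 53), (10, 40), (12, 54), (13, 4), (15, 19), (16, 37)])
v17: WRITE a=7  (a history now [(9, 53), (10, 40), (12, 54), (13, 4), (15, 19), (16, 37), (17, 7)])
v18: WRITE c=41  (c history now [(1, 8), (3, 48), (4, 11), (7, 29), (18, 41)])
v19: WRITE b=44  (b history now [(2, 44), (5, 17), (6, 29), (8, 26), (11, 4), (14, 14), (19, 44)])
READ b @v12: history=[(2, 44), (5, 17), (6, 29), (8, 26), (11, 4), (14, 14), (19, 44)] -> pick v11 -> 4
v20: WRITE b=52  (b history now [(2, 44), (5, 17), (6, 29), (8, 26), (11, 4), (14, 14), (19, 44), (20, 52)])
READ a @v14: history=[(9, 53), (10, 40), (12, 54), (13, 4), (15, 19), (16, 37), (17, 7)] -> pick v13 -> 4
v21: WRITE b=2  (b history now [(2, 44), (5, 17), (6, 29), (8, 26), (11, 4), (14, 14), (19, 44), (20, 52), (21, 2)])
READ c @v19: history=[(1, 8), (3, 48), (4, 11), (7, 29), (18, 41)] -> pick v18 -> 41
v22: WRITE c=3  (c history now [(1, 8), (3, 48), (4, 11), (7, 29), (18, 41), (22, 3)])
v23: WRITE c=54  (c history now [(1, 8), (3, 48), (4, 11), (7, 29), (18, 41), (22, 3), (23, 54)])

Answer: 8
NONE
11
48
17
4
11
4
4
4
41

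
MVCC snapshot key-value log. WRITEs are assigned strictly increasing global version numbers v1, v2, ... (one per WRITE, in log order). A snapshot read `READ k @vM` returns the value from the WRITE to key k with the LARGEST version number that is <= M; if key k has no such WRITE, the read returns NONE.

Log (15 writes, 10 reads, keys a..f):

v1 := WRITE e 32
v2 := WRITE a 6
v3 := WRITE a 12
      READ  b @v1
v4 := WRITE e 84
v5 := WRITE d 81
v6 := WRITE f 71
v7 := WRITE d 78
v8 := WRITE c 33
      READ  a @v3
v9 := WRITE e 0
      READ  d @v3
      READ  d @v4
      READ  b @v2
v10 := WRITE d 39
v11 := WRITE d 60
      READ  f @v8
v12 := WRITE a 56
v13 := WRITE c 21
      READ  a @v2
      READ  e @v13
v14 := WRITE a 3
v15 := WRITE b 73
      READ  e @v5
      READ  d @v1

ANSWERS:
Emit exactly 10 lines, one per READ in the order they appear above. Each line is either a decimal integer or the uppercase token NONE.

v1: WRITE e=32  (e history now [(1, 32)])
v2: WRITE a=6  (a history now [(2, 6)])
v3: WRITE a=12  (a history now [(2, 6), (3, 12)])
READ b @v1: history=[] -> no version <= 1 -> NONE
v4: WRITE e=84  (e history now [(1, 32), (4, 84)])
v5: WRITE d=81  (d history now [(5, 81)])
v6: WRITE f=71  (f history now [(6, 71)])
v7: WRITE d=78  (d history now [(5, 81), (7, 78)])
v8: WRITE c=33  (c history now [(8, 33)])
READ a @v3: history=[(2, 6), (3, 12)] -> pick v3 -> 12
v9: WRITE e=0  (e history now [(1, 32), (4, 84), (9, 0)])
READ d @v3: history=[(5, 81), (7, 78)] -> no version <= 3 -> NONE
READ d @v4: history=[(5, 81), (7, 78)] -> no version <= 4 -> NONE
READ b @v2: history=[] -> no version <= 2 -> NONE
v10: WRITE d=39  (d history now [(5, 81), (7, 78), (10, 39)])
v11: WRITE d=60  (d history now [(5, 81), (7, 78), (10, 39), (11, 60)])
READ f @v8: history=[(6, 71)] -> pick v6 -> 71
v12: WRITE a=56  (a history now [(2, 6), (3, 12), (12, 56)])
v13: WRITE c=21  (c history now [(8, 33), (13, 21)])
READ a @v2: history=[(2, 6), (3, 12), (12, 56)] -> pick v2 -> 6
READ e @v13: history=[(1, 32), (4, 84), (9, 0)] -> pick v9 -> 0
v14: WRITE a=3  (a history now [(2, 6), (3, 12), (12, 56), (14, 3)])
v15: WRITE b=73  (b history now [(15, 73)])
READ e @v5: history=[(1, 32), (4, 84), (9, 0)] -> pick v4 -> 84
READ d @v1: history=[(5, 81), (7, 78), (10, 39), (11, 60)] -> no version <= 1 -> NONE

Answer: NONE
12
NONE
NONE
NONE
71
6
0
84
NONE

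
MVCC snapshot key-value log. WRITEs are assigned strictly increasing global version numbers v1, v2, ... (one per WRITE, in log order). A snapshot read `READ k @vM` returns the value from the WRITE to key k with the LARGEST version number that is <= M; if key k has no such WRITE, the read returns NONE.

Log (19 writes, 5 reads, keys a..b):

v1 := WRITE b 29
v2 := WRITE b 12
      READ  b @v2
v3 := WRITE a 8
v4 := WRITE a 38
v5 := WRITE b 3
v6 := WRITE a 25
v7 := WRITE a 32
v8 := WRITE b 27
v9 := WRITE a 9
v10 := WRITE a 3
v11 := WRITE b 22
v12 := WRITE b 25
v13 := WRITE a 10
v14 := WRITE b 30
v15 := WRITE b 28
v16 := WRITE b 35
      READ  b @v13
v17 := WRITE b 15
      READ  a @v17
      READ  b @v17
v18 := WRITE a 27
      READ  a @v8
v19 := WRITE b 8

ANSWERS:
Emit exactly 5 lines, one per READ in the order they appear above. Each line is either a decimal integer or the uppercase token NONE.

v1: WRITE b=29  (b history now [(1, 29)])
v2: WRITE b=12  (b history now [(1, 29), (2, 12)])
READ b @v2: history=[(1, 29), (2, 12)] -> pick v2 -> 12
v3: WRITE a=8  (a history now [(3, 8)])
v4: WRITE a=38  (a history now [(3, 8), (4, 38)])
v5: WRITE b=3  (b history now [(1, 29), (2, 12), (5, 3)])
v6: WRITE a=25  (a history now [(3, 8), (4, 38), (6, 25)])
v7: WRITE a=32  (a history now [(3, 8), (4, 38), (6, 25), (7, 32)])
v8: WRITE b=27  (b history now [(1, 29), (2, 12), (5, 3), (8, 27)])
v9: WRITE a=9  (a history now [(3, 8), (4, 38), (6, 25), (7, 32), (9, 9)])
v10: WRITE a=3  (a history now [(3, 8), (4, 38), (6, 25), (7, 32), (9, 9), (10, 3)])
v11: WRITE b=22  (b history now [(1, 29), (2, 12), (5, 3), (8, 27), (11, 22)])
v12: WRITE b=25  (b history now [(1, 29), (2, 12), (5, 3), (8, 27), (11, 22), (12, 25)])
v13: WRITE a=10  (a history now [(3, 8), (4, 38), (6, 25), (7, 32), (9, 9), (10, 3), (13, 10)])
v14: WRITE b=30  (b history now [(1, 29), (2, 12), (5, 3), (8, 27), (11, 22), (12, 25), (14, 30)])
v15: WRITE b=28  (b history now [(1, 29), (2, 12), (5, 3), (8, 27), (11, 22), (12, 25), (14, 30), (15, 28)])
v16: WRITE b=35  (b history now [(1, 29), (2, 12), (5, 3), (8, 27), (11, 22), (12, 25), (14, 30), (15, 28), (16, 35)])
READ b @v13: history=[(1, 29), (2, 12), (5, 3), (8, 27), (11, 22), (12, 25), (14, 30), (15, 28), (16, 35)] -> pick v12 -> 25
v17: WRITE b=15  (b history now [(1, 29), (2, 12), (5, 3), (8, 27), (11, 22), (12, 25), (14, 30), (15, 28), (16, 35), (17, 15)])
READ a @v17: history=[(3, 8), (4, 38), (6, 25), (7, 32), (9, 9), (10, 3), (13, 10)] -> pick v13 -> 10
READ b @v17: history=[(1, 29), (2, 12), (5, 3), (8, 27), (11, 22), (12, 25), (14, 30), (15, 28), (16, 35), (17, 15)] -> pick v17 -> 15
v18: WRITE a=27  (a history now [(3, 8), (4, 38), (6, 25), (7, 32), (9, 9), (10, 3), (13, 10), (18, 27)])
READ a @v8: history=[(3, 8), (4, 38), (6, 25), (7, 32), (9, 9), (10, 3), (13, 10), (18, 27)] -> pick v7 -> 32
v19: WRITE b=8  (b history now [(1, 29), (2, 12), (5, 3), (8, 27), (11, 22), (12, 25), (14, 30), (15, 28), (16, 35), (17, 15), (19, 8)])

Answer: 12
25
10
15
32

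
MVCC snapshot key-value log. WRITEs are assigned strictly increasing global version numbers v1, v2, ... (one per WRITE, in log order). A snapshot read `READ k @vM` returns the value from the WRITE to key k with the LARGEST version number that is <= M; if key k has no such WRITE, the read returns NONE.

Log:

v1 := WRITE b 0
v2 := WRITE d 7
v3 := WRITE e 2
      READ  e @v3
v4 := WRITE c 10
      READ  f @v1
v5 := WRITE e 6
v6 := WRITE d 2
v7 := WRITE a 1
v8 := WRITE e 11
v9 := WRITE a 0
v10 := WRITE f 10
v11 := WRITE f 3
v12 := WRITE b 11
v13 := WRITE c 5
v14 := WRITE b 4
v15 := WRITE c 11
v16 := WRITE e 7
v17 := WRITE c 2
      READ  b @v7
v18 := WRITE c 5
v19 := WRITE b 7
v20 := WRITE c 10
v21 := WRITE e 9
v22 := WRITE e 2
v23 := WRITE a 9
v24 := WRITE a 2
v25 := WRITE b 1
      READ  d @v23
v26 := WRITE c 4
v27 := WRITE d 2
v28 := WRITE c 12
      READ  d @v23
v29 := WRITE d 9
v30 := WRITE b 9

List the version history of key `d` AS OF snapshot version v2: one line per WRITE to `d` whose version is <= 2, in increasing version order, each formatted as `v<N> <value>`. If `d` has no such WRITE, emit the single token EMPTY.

Scan writes for key=d with version <= 2:
  v1 WRITE b 0 -> skip
  v2 WRITE d 7 -> keep
  v3 WRITE e 2 -> skip
  v4 WRITE c 10 -> skip
  v5 WRITE e 6 -> skip
  v6 WRITE d 2 -> drop (> snap)
  v7 WRITE a 1 -> skip
  v8 WRITE e 11 -> skip
  v9 WRITE a 0 -> skip
  v10 WRITE f 10 -> skip
  v11 WRITE f 3 -> skip
  v12 WRITE b 11 -> skip
  v13 WRITE c 5 -> skip
  v14 WRITE b 4 -> skip
  v15 WRITE c 11 -> skip
  v16 WRITE e 7 -> skip
  v17 WRITE c 2 -> skip
  v18 WRITE c 5 -> skip
  v19 WRITE b 7 -> skip
  v20 WRITE c 10 -> skip
  v21 WRITE e 9 -> skip
  v22 WRITE e 2 -> skip
  v23 WRITE a 9 -> skip
  v24 WRITE a 2 -> skip
  v25 WRITE b 1 -> skip
  v26 WRITE c 4 -> skip
  v27 WRITE d 2 -> drop (> snap)
  v28 WRITE c 12 -> skip
  v29 WRITE d 9 -> drop (> snap)
  v30 WRITE b 9 -> skip
Collected: [(2, 7)]

Answer: v2 7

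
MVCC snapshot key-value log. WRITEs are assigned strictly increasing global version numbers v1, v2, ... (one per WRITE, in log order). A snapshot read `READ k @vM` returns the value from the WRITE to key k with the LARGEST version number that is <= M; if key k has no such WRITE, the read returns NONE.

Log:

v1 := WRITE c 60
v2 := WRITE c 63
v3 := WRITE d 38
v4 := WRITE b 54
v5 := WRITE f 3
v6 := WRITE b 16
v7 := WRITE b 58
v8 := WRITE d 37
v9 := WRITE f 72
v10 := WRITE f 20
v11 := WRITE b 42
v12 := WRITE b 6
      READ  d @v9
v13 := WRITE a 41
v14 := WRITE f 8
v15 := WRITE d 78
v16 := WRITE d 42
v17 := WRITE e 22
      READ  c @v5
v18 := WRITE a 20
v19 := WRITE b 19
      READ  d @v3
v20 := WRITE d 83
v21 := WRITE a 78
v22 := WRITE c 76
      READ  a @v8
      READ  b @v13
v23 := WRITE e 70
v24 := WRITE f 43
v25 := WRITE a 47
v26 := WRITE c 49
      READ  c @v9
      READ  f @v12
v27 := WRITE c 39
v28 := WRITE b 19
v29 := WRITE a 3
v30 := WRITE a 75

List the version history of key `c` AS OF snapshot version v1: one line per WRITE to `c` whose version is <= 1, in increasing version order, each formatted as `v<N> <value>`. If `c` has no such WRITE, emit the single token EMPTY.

Scan writes for key=c with version <= 1:
  v1 WRITE c 60 -> keep
  v2 WRITE c 63 -> drop (> snap)
  v3 WRITE d 38 -> skip
  v4 WRITE b 54 -> skip
  v5 WRITE f 3 -> skip
  v6 WRITE b 16 -> skip
  v7 WRITE b 58 -> skip
  v8 WRITE d 37 -> skip
  v9 WRITE f 72 -> skip
  v10 WRITE f 20 -> skip
  v11 WRITE b 42 -> skip
  v12 WRITE b 6 -> skip
  v13 WRITE a 41 -> skip
  v14 WRITE f 8 -> skip
  v15 WRITE d 78 -> skip
  v16 WRITE d 42 -> skip
  v17 WRITE e 22 -> skip
  v18 WRITE a 20 -> skip
  v19 WRITE b 19 -> skip
  v20 WRITE d 83 -> skip
  v21 WRITE a 78 -> skip
  v22 WRITE c 76 -> drop (> snap)
  v23 WRITE e 70 -> skip
  v24 WRITE f 43 -> skip
  v25 WRITE a 47 -> skip
  v26 WRITE c 49 -> drop (> snap)
  v27 WRITE c 39 -> drop (> snap)
  v28 WRITE b 19 -> skip
  v29 WRITE a 3 -> skip
  v30 WRITE a 75 -> skip
Collected: [(1, 60)]

Answer: v1 60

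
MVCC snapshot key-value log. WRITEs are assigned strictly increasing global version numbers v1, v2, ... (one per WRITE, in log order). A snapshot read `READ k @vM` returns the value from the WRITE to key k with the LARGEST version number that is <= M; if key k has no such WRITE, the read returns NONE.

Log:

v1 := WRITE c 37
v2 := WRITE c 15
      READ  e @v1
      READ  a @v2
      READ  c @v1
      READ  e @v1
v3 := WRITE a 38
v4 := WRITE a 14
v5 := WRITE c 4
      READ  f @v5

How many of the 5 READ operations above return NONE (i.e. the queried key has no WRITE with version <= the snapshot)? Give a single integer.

v1: WRITE c=37  (c history now [(1, 37)])
v2: WRITE c=15  (c history now [(1, 37), (2, 15)])
READ e @v1: history=[] -> no version <= 1 -> NONE
READ a @v2: history=[] -> no version <= 2 -> NONE
READ c @v1: history=[(1, 37), (2, 15)] -> pick v1 -> 37
READ e @v1: history=[] -> no version <= 1 -> NONE
v3: WRITE a=38  (a history now [(3, 38)])
v4: WRITE a=14  (a history now [(3, 38), (4, 14)])
v5: WRITE c=4  (c history now [(1, 37), (2, 15), (5, 4)])
READ f @v5: history=[] -> no version <= 5 -> NONE
Read results in order: ['NONE', 'NONE', '37', 'NONE', 'NONE']
NONE count = 4

Answer: 4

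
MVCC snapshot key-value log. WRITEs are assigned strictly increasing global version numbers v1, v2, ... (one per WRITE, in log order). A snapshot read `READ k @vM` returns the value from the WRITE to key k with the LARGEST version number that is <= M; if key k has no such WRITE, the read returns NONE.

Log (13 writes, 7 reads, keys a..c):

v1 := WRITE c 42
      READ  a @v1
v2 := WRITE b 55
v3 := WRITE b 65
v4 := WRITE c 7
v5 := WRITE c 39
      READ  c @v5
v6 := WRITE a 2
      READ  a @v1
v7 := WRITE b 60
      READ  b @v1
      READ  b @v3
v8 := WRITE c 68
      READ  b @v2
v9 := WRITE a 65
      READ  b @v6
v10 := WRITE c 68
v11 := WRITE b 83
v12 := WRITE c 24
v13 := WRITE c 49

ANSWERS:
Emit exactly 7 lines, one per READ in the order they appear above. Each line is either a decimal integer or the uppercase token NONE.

Answer: NONE
39
NONE
NONE
65
55
65

Derivation:
v1: WRITE c=42  (c history now [(1, 42)])
READ a @v1: history=[] -> no version <= 1 -> NONE
v2: WRITE b=55  (b history now [(2, 55)])
v3: WRITE b=65  (b history now [(2, 55), (3, 65)])
v4: WRITE c=7  (c history now [(1, 42), (4, 7)])
v5: WRITE c=39  (c history now [(1, 42), (4, 7), (5, 39)])
READ c @v5: history=[(1, 42), (4, 7), (5, 39)] -> pick v5 -> 39
v6: WRITE a=2  (a history now [(6, 2)])
READ a @v1: history=[(6, 2)] -> no version <= 1 -> NONE
v7: WRITE b=60  (b history now [(2, 55), (3, 65), (7, 60)])
READ b @v1: history=[(2, 55), (3, 65), (7, 60)] -> no version <= 1 -> NONE
READ b @v3: history=[(2, 55), (3, 65), (7, 60)] -> pick v3 -> 65
v8: WRITE c=68  (c history now [(1, 42), (4, 7), (5, 39), (8, 68)])
READ b @v2: history=[(2, 55), (3, 65), (7, 60)] -> pick v2 -> 55
v9: WRITE a=65  (a history now [(6, 2), (9, 65)])
READ b @v6: history=[(2, 55), (3, 65), (7, 60)] -> pick v3 -> 65
v10: WRITE c=68  (c history now [(1, 42), (4, 7), (5, 39), (8, 68), (10, 68)])
v11: WRITE b=83  (b history now [(2, 55), (3, 65), (7, 60), (11, 83)])
v12: WRITE c=24  (c history now [(1, 42), (4, 7), (5, 39), (8, 68), (10, 68), (12, 24)])
v13: WRITE c=49  (c history now [(1, 42), (4, 7), (5, 39), (8, 68), (10, 68), (12, 24), (13, 49)])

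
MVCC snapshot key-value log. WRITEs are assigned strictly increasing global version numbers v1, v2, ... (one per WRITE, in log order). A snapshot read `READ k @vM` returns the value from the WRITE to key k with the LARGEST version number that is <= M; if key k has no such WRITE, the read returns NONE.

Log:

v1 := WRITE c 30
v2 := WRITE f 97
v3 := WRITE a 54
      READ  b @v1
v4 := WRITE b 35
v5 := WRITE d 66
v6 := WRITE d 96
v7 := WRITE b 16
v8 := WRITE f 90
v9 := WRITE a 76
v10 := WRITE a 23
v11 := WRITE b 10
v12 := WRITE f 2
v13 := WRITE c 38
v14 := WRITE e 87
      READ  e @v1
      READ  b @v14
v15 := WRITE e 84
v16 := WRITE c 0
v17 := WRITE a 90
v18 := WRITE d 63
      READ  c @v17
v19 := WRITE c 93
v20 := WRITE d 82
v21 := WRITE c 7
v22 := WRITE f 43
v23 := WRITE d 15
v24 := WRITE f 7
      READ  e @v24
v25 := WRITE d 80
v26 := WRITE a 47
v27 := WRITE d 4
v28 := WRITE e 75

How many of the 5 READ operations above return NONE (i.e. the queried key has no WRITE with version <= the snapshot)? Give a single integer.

v1: WRITE c=30  (c history now [(1, 30)])
v2: WRITE f=97  (f history now [(2, 97)])
v3: WRITE a=54  (a history now [(3, 54)])
READ b @v1: history=[] -> no version <= 1 -> NONE
v4: WRITE b=35  (b history now [(4, 35)])
v5: WRITE d=66  (d history now [(5, 66)])
v6: WRITE d=96  (d history now [(5, 66), (6, 96)])
v7: WRITE b=16  (b history now [(4, 35), (7, 16)])
v8: WRITE f=90  (f history now [(2, 97), (8, 90)])
v9: WRITE a=76  (a history now [(3, 54), (9, 76)])
v10: WRITE a=23  (a history now [(3, 54), (9, 76), (10, 23)])
v11: WRITE b=10  (b history now [(4, 35), (7, 16), (11, 10)])
v12: WRITE f=2  (f history now [(2, 97), (8, 90), (12, 2)])
v13: WRITE c=38  (c history now [(1, 30), (13, 38)])
v14: WRITE e=87  (e history now [(14, 87)])
READ e @v1: history=[(14, 87)] -> no version <= 1 -> NONE
READ b @v14: history=[(4, 35), (7, 16), (11, 10)] -> pick v11 -> 10
v15: WRITE e=84  (e history now [(14, 87), (15, 84)])
v16: WRITE c=0  (c history now [(1, 30), (13, 38), (16, 0)])
v17: WRITE a=90  (a history now [(3, 54), (9, 76), (10, 23), (17, 90)])
v18: WRITE d=63  (d history now [(5, 66), (6, 96), (18, 63)])
READ c @v17: history=[(1, 30), (13, 38), (16, 0)] -> pick v16 -> 0
v19: WRITE c=93  (c history now [(1, 30), (13, 38), (16, 0), (19, 93)])
v20: WRITE d=82  (d history now [(5, 66), (6, 96), (18, 63), (20, 82)])
v21: WRITE c=7  (c history now [(1, 30), (13, 38), (16, 0), (19, 93), (21, 7)])
v22: WRITE f=43  (f history now [(2, 97), (8, 90), (12, 2), (22, 43)])
v23: WRITE d=15  (d history now [(5, 66), (6, 96), (18, 63), (20, 82), (23, 15)])
v24: WRITE f=7  (f history now [(2, 97), (8, 90), (12, 2), (22, 43), (24, 7)])
READ e @v24: history=[(14, 87), (15, 84)] -> pick v15 -> 84
v25: WRITE d=80  (d history now [(5, 66), (6, 96), (18, 63), (20, 82), (23, 15), (25, 80)])
v26: WRITE a=47  (a history now [(3, 54), (9, 76), (10, 23), (17, 90), (26, 47)])
v27: WRITE d=4  (d history now [(5, 66), (6, 96), (18, 63), (20, 82), (23, 15), (25, 80), (27, 4)])
v28: WRITE e=75  (e history now [(14, 87), (15, 84), (28, 75)])
Read results in order: ['NONE', 'NONE', '10', '0', '84']
NONE count = 2

Answer: 2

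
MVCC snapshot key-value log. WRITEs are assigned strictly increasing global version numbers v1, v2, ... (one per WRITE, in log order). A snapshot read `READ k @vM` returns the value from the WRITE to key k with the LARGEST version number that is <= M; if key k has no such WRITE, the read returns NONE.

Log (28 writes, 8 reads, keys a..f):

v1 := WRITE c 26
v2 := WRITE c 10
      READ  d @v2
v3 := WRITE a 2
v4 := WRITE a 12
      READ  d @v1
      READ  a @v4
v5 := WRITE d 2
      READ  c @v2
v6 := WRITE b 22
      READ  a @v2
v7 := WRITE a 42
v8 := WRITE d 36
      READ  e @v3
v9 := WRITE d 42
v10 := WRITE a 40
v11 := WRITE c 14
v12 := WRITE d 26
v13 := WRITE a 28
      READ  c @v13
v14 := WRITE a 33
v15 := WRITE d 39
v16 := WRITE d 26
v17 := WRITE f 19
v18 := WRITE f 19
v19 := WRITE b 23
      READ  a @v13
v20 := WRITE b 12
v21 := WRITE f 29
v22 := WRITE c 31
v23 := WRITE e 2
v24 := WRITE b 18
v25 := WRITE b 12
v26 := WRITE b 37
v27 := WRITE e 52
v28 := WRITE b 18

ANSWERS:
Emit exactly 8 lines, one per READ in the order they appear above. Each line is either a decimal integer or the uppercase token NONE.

Answer: NONE
NONE
12
10
NONE
NONE
14
28

Derivation:
v1: WRITE c=26  (c history now [(1, 26)])
v2: WRITE c=10  (c history now [(1, 26), (2, 10)])
READ d @v2: history=[] -> no version <= 2 -> NONE
v3: WRITE a=2  (a history now [(3, 2)])
v4: WRITE a=12  (a history now [(3, 2), (4, 12)])
READ d @v1: history=[] -> no version <= 1 -> NONE
READ a @v4: history=[(3, 2), (4, 12)] -> pick v4 -> 12
v5: WRITE d=2  (d history now [(5, 2)])
READ c @v2: history=[(1, 26), (2, 10)] -> pick v2 -> 10
v6: WRITE b=22  (b history now [(6, 22)])
READ a @v2: history=[(3, 2), (4, 12)] -> no version <= 2 -> NONE
v7: WRITE a=42  (a history now [(3, 2), (4, 12), (7, 42)])
v8: WRITE d=36  (d history now [(5, 2), (8, 36)])
READ e @v3: history=[] -> no version <= 3 -> NONE
v9: WRITE d=42  (d history now [(5, 2), (8, 36), (9, 42)])
v10: WRITE a=40  (a history now [(3, 2), (4, 12), (7, 42), (10, 40)])
v11: WRITE c=14  (c history now [(1, 26), (2, 10), (11, 14)])
v12: WRITE d=26  (d history now [(5, 2), (8, 36), (9, 42), (12, 26)])
v13: WRITE a=28  (a history now [(3, 2), (4, 12), (7, 42), (10, 40), (13, 28)])
READ c @v13: history=[(1, 26), (2, 10), (11, 14)] -> pick v11 -> 14
v14: WRITE a=33  (a history now [(3, 2), (4, 12), (7, 42), (10, 40), (13, 28), (14, 33)])
v15: WRITE d=39  (d history now [(5, 2), (8, 36), (9, 42), (12, 26), (15, 39)])
v16: WRITE d=26  (d history now [(5, 2), (8, 36), (9, 42), (12, 26), (15, 39), (16, 26)])
v17: WRITE f=19  (f history now [(17, 19)])
v18: WRITE f=19  (f history now [(17, 19), (18, 19)])
v19: WRITE b=23  (b history now [(6, 22), (19, 23)])
READ a @v13: history=[(3, 2), (4, 12), (7, 42), (10, 40), (13, 28), (14, 33)] -> pick v13 -> 28
v20: WRITE b=12  (b history now [(6, 22), (19, 23), (20, 12)])
v21: WRITE f=29  (f history now [(17, 19), (18, 19), (21, 29)])
v22: WRITE c=31  (c history now [(1, 26), (2, 10), (11, 14), (22, 31)])
v23: WRITE e=2  (e history now [(23, 2)])
v24: WRITE b=18  (b history now [(6, 22), (19, 23), (20, 12), (24, 18)])
v25: WRITE b=12  (b history now [(6, 22), (19, 23), (20, 12), (24, 18), (25, 12)])
v26: WRITE b=37  (b history now [(6, 22), (19, 23), (20, 12), (24, 18), (25, 12), (26, 37)])
v27: WRITE e=52  (e history now [(23, 2), (27, 52)])
v28: WRITE b=18  (b history now [(6, 22), (19, 23), (20, 12), (24, 18), (25, 12), (26, 37), (28, 18)])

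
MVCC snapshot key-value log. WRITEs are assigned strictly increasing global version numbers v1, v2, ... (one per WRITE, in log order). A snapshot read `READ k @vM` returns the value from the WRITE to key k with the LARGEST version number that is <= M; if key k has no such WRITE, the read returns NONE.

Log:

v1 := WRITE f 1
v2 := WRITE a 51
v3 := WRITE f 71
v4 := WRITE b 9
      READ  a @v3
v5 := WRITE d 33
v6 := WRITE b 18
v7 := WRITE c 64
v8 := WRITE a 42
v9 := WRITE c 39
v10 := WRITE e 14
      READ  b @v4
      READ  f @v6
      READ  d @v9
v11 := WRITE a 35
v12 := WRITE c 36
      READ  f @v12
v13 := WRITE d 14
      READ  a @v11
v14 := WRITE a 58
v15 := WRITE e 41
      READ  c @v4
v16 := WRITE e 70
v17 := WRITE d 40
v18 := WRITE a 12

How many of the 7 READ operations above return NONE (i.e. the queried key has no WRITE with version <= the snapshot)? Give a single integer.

v1: WRITE f=1  (f history now [(1, 1)])
v2: WRITE a=51  (a history now [(2, 51)])
v3: WRITE f=71  (f history now [(1, 1), (3, 71)])
v4: WRITE b=9  (b history now [(4, 9)])
READ a @v3: history=[(2, 51)] -> pick v2 -> 51
v5: WRITE d=33  (d history now [(5, 33)])
v6: WRITE b=18  (b history now [(4, 9), (6, 18)])
v7: WRITE c=64  (c history now [(7, 64)])
v8: WRITE a=42  (a history now [(2, 51), (8, 42)])
v9: WRITE c=39  (c history now [(7, 64), (9, 39)])
v10: WRITE e=14  (e history now [(10, 14)])
READ b @v4: history=[(4, 9), (6, 18)] -> pick v4 -> 9
READ f @v6: history=[(1, 1), (3, 71)] -> pick v3 -> 71
READ d @v9: history=[(5, 33)] -> pick v5 -> 33
v11: WRITE a=35  (a history now [(2, 51), (8, 42), (11, 35)])
v12: WRITE c=36  (c history now [(7, 64), (9, 39), (12, 36)])
READ f @v12: history=[(1, 1), (3, 71)] -> pick v3 -> 71
v13: WRITE d=14  (d history now [(5, 33), (13, 14)])
READ a @v11: history=[(2, 51), (8, 42), (11, 35)] -> pick v11 -> 35
v14: WRITE a=58  (a history now [(2, 51), (8, 42), (11, 35), (14, 58)])
v15: WRITE e=41  (e history now [(10, 14), (15, 41)])
READ c @v4: history=[(7, 64), (9, 39), (12, 36)] -> no version <= 4 -> NONE
v16: WRITE e=70  (e history now [(10, 14), (15, 41), (16, 70)])
v17: WRITE d=40  (d history now [(5, 33), (13, 14), (17, 40)])
v18: WRITE a=12  (a history now [(2, 51), (8, 42), (11, 35), (14, 58), (18, 12)])
Read results in order: ['51', '9', '71', '33', '71', '35', 'NONE']
NONE count = 1

Answer: 1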